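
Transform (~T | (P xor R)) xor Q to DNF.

(~T | (P xor R)) xor Q
⇔ ((~T | (P xor R)) & ~Q) | (~(~T | (P xor R)) & Q)   [expand xor]
⇔ ((~T | (P & ~R) | (~P & R)) & ~Q) | (~(~T | (P xor R)) & Q)   [expand xor]
⇔ ((~T | (P & ~R) | (~P & R)) & ~Q) | (~(~T | (P & ~R) | (~P & R)) & Q)   [expand xor]
⇔ ((~T | (P & ~R) | (~P & R)) & ~Q) | (~~T & ~(P & ~R) & ~(~P & R) & Q)   [De Morgan]
⇔ ((~T | (P & ~R) | (~P & R)) & ~Q) | (T & ~(P & ~R) & ~(~P & R) & Q)   [double negation]
⇔ ((~T | (P & ~R) | (~P & R)) & ~Q) | (T & (~P | ~~R) & ~(~P & R) & Q)   [De Morgan]
⇔ ((~T | (P & ~R) | (~P & R)) & ~Q) | (T & (~P | R) & ~(~P & R) & Q)   [double negation]
⇔ ((~T | (P & ~R) | (~P & R)) & ~Q) | (T & (~P | R) & (~~P | ~R) & Q)   [De Morgan]
⇔ ((~T | (P & ~R) | (~P & R)) & ~Q) | (T & (~P | R) & (P | ~R) & Q)   [double negation]
⇔ (~T & ~Q) | (P & ~R & ~Q) | (~P & R & ~Q) | (T & ~P & P & Q) | (T & ~P & ~R & Q) | (T & R & P & Q) | (T & R & ~R & Q)   [distribute & over |]
⇔ (~T & ~Q) | (P & ~R & ~Q) | (~P & R & ~Q) | (T & ~P & ~R & Q) | (T & R & P & Q)   [simplify]

(~T & ~Q) | (P & ~R & ~Q) | (~P & R & ~Q) | (T & ~P & ~R & Q) | (T & R & P & Q)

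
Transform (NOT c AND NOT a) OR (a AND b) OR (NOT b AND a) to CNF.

NOT c OR a

(NOT c AND NOT a) OR (a AND b) OR (NOT b AND a)
≡ (NOT c OR a OR NOT b) AND (NOT c OR a OR a) AND (NOT c OR b OR NOT b) AND (NOT c OR b OR a) AND (NOT a OR a OR NOT b) AND (NOT a OR a OR a) AND (NOT a OR b OR NOT b) AND (NOT a OR b OR a)   (distribute OR over AND)
≡ NOT c OR a   (simplify)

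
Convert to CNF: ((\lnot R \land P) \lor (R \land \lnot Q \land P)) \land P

(\lnot R \lor \lnot Q) \land P

((\lnot R \land P) \lor (R \land \lnot Q \land P)) \land P
⇔ (\lnot R \lor R) \land (\lnot R \lor \lnot Q) \land (\lnot R \lor P) \land (P \lor R) \land (P \lor \lnot Q) \land (P \lor P) \land P   — distribute \lor over \land
⇔ (\lnot R \lor \lnot Q) \land P   — simplify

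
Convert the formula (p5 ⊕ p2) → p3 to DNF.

(p5 ⊕ p2) → p3
= ¬(p5 ⊕ p2) ∨ p3   (eliminate →)
= ¬((p5 ∧ ¬p2) ∨ (¬p5 ∧ p2)) ∨ p3   (expand ⊕)
= (¬(p5 ∧ ¬p2) ∧ ¬(¬p5 ∧ p2)) ∨ p3   (De Morgan)
= ((¬p5 ∨ ¬¬p2) ∧ ¬(¬p5 ∧ p2)) ∨ p3   (De Morgan)
= ((¬p5 ∨ p2) ∧ ¬(¬p5 ∧ p2)) ∨ p3   (double negation)
= ((¬p5 ∨ p2) ∧ (¬¬p5 ∨ ¬p2)) ∨ p3   (De Morgan)
= ((¬p5 ∨ p2) ∧ (p5 ∨ ¬p2)) ∨ p3   (double negation)
= (¬p5 ∧ p5) ∨ (¬p5 ∧ ¬p2) ∨ (p2 ∧ p5) ∨ (p2 ∧ ¬p2) ∨ p3   (distribute ∧ over ∨)
= (¬p5 ∧ ¬p2) ∨ (p2 ∧ p5) ∨ p3   (simplify)

(¬p5 ∧ ¬p2) ∨ (p2 ∧ p5) ∨ p3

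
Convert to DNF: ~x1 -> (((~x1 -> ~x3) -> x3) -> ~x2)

x1 | ~x3 | ~x2

~x1 -> (((~x1 -> ~x3) -> x3) -> ~x2)
≡ ~~x1 | (((~x1 -> ~x3) -> x3) -> ~x2)
≡ ~~x1 | ~((~x1 -> ~x3) -> x3) | ~x2
≡ ~~x1 | ~(~(~x1 -> ~x3) | x3) | ~x2
≡ ~~x1 | ~(~(~~x1 | ~x3) | x3) | ~x2
≡ x1 | ~(~(~~x1 | ~x3) | x3) | ~x2
≡ x1 | (~~(~~x1 | ~x3) & ~x3) | ~x2
≡ x1 | ((~~x1 | ~x3) & ~x3) | ~x2
≡ x1 | ((x1 | ~x3) & ~x3) | ~x2
≡ x1 | (x1 & ~x3) | (~x3 & ~x3) | ~x2
≡ x1 | ~x3 | ~x2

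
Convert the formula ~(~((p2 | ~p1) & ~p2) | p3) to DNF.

~(~((p2 | ~p1) & ~p2) | p3)
= ~~((p2 | ~p1) & ~p2) & ~p3   — De Morgan
= (p2 | ~p1) & ~p2 & ~p3   — double negation
= (p2 & ~p2 & ~p3) | (~p1 & ~p2 & ~p3)   — distribute & over |
= ~p1 & ~p2 & ~p3   — simplify

~p1 & ~p2 & ~p3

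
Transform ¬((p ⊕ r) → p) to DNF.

¬((p ⊕ r) → p)
≡ ¬(¬(p ⊕ r) ∨ p)   [eliminate →]
≡ ¬(¬((p ∧ ¬r) ∨ (¬p ∧ r)) ∨ p)   [expand ⊕]
≡ ¬¬((p ∧ ¬r) ∨ (¬p ∧ r)) ∧ ¬p   [De Morgan]
≡ ((p ∧ ¬r) ∨ (¬p ∧ r)) ∧ ¬p   [double negation]
≡ (p ∧ ¬r ∧ ¬p) ∨ (¬p ∧ r ∧ ¬p)   [distribute ∧ over ∨]
≡ ¬p ∧ r   [simplify]

¬p ∧ r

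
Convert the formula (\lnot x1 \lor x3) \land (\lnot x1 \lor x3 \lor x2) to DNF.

\lnot x1 \lor x3

(\lnot x1 \lor x3) \land (\lnot x1 \lor x3 \lor x2)
= (\lnot x1 \land \lnot x1) \lor (\lnot x1 \land x3) \lor (\lnot x1 \land x2) \lor (x3 \land \lnot x1) \lor (x3 \land x3) \lor (x3 \land x2)   (distribute \land over \lor)
= \lnot x1 \lor x3   (simplify)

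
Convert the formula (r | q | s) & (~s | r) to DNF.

r | (q & ~s)

(r | q | s) & (~s | r)
= (r & ~s) | (r & r) | (q & ~s) | (q & r) | (s & ~s) | (s & r)
= r | (q & ~s)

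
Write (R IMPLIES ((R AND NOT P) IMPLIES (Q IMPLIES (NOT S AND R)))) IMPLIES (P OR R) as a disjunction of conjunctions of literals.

P OR R

(R IMPLIES ((R AND NOT P) IMPLIES (Q IMPLIES (NOT S AND R)))) IMPLIES (P OR R)
⇔ NOT (R IMPLIES ((R AND NOT P) IMPLIES (Q IMPLIES (NOT S AND R)))) OR P OR R   (eliminate IMPLIES)
⇔ NOT (NOT R OR ((R AND NOT P) IMPLIES (Q IMPLIES (NOT S AND R)))) OR P OR R   (eliminate IMPLIES)
⇔ NOT (NOT R OR NOT (R AND NOT P) OR (Q IMPLIES (NOT S AND R))) OR P OR R   (eliminate IMPLIES)
⇔ NOT (NOT R OR NOT (R AND NOT P) OR NOT Q OR (NOT S AND R)) OR P OR R   (eliminate IMPLIES)
⇔ (NOT NOT R AND NOT NOT (R AND NOT P) AND NOT NOT Q AND NOT (NOT S AND R)) OR P OR R   (De Morgan)
⇔ (R AND NOT NOT (R AND NOT P) AND NOT NOT Q AND NOT (NOT S AND R)) OR P OR R   (double negation)
⇔ (R AND R AND NOT P AND NOT NOT Q AND NOT (NOT S AND R)) OR P OR R   (double negation)
⇔ (R AND R AND NOT P AND Q AND NOT (NOT S AND R)) OR P OR R   (double negation)
⇔ (R AND R AND NOT P AND Q AND (NOT NOT S OR NOT R)) OR P OR R   (De Morgan)
⇔ (R AND R AND NOT P AND Q AND (S OR NOT R)) OR P OR R   (double negation)
⇔ (R AND R AND NOT P AND Q AND S) OR (R AND R AND NOT P AND Q AND NOT R) OR P OR R   (distribute AND over OR)
⇔ P OR R   (simplify)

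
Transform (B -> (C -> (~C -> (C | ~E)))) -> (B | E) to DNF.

(B -> (C -> (~C -> (C | ~E)))) -> (B | E)
≡ ~(B -> (C -> (~C -> (C | ~E)))) | B | E
≡ ~(~B | (C -> (~C -> (C | ~E)))) | B | E
≡ ~(~B | ~C | (~C -> (C | ~E))) | B | E
≡ ~(~B | ~C | ~~C | C | ~E) | B | E
≡ (~~B & ~~C & ~~~C & ~C & ~~E) | B | E
≡ (B & ~~C & ~~~C & ~C & ~~E) | B | E
≡ (B & C & ~~~C & ~C & ~~E) | B | E
≡ (B & C & ~C & ~C & ~~E) | B | E
≡ (B & C & ~C & ~C & E) | B | E
≡ B | E

B | E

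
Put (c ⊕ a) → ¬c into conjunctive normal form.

(c ⊕ a) → ¬c
= ¬(c ⊕ a) ∨ ¬c   (eliminate →)
= ¬((c ∨ a) ∧ ¬(c ∧ a)) ∨ ¬c   (expand ⊕)
= ¬(c ∨ a) ∨ ¬¬(c ∧ a) ∨ ¬c   (De Morgan)
= (¬c ∧ ¬a) ∨ ¬¬(c ∧ a) ∨ ¬c   (De Morgan)
= (¬c ∧ ¬a) ∨ (c ∧ a) ∨ ¬c   (double negation)
= (¬c ∨ c ∨ ¬c) ∧ (¬c ∨ a ∨ ¬c) ∧ (¬a ∨ c ∨ ¬c) ∧ (¬a ∨ a ∨ ¬c)   (distribute ∨ over ∧)
= ¬c ∨ a   (simplify)

¬c ∨ a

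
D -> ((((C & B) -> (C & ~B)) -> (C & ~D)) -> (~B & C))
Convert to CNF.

D -> ((((C & B) -> (C & ~B)) -> (C & ~D)) -> (~B & C))
≡ ~D | ((((C & B) -> (C & ~B)) -> (C & ~D)) -> (~B & C))   [eliminate ->]
≡ ~D | ~(((C & B) -> (C & ~B)) -> (C & ~D)) | (~B & C)   [eliminate ->]
≡ ~D | ~(~((C & B) -> (C & ~B)) | (C & ~D)) | (~B & C)   [eliminate ->]
≡ ~D | ~(~(~(C & B) | (C & ~B)) | (C & ~D)) | (~B & C)   [eliminate ->]
≡ ~D | (~~(~(C & B) | (C & ~B)) & ~(C & ~D)) | (~B & C)   [De Morgan]
≡ ~D | ((~(C & B) | (C & ~B)) & ~(C & ~D)) | (~B & C)   [double negation]
≡ ~D | ((~C | ~B | (C & ~B)) & ~(C & ~D)) | (~B & C)   [De Morgan]
≡ ~D | ((~C | ~B | (C & ~B)) & (~C | ~~D)) | (~B & C)   [De Morgan]
≡ ~D | ((~C | ~B | (C & ~B)) & (~C | D)) | (~B & C)   [double negation]
≡ (~D | ~C | ~B | C | ~B) & (~D | ~C | ~B | C | C) & (~D | ~C | ~B | ~B | ~B) & (~D | ~C | ~B | ~B | C) & (~D | ~C | D | ~B) & (~D | ~C | D | C)   [distribute | over &]
≡ ~D | ~C | ~B   [simplify]

~D | ~C | ~B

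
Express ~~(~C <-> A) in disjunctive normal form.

(C & ~A) | (A & ~C)

~~(~C <-> A)
≡ ~~((~C -> A) & (A -> ~C))
≡ ~~((~~C | A) & (A -> ~C))
≡ ~~((~~C | A) & (~A | ~C))
≡ (~~C | A) & (~A | ~C)
≡ (C | A) & (~A | ~C)
≡ (C & ~A) | (C & ~C) | (A & ~A) | (A & ~C)
≡ (C & ~A) | (A & ~C)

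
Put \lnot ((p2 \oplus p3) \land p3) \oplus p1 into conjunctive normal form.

\lnot ((p2 \oplus p3) \land p3) \oplus p1
⇔ (\lnot ((p2 \oplus p3) \land p3) \lor p1) \land \lnot (\lnot ((p2 \oplus p3) \land p3) \land p1)   (expand \oplus)
⇔ (\lnot ((p2 \lor p3) \land \lnot (p2 \land p3) \land p3) \lor p1) \land \lnot (\lnot ((p2 \oplus p3) \land p3) \land p1)   (expand \oplus)
⇔ (\lnot ((p2 \lor p3) \land \lnot (p2 \land p3) \land p3) \lor p1) \land \lnot (\lnot ((p2 \lor p3) \land \lnot (p2 \land p3) \land p3) \land p1)   (expand \oplus)
⇔ (\lnot (p2 \lor p3) \lor \lnot \lnot (p2 \land p3) \lor \lnot p3 \lor p1) \land \lnot (\lnot ((p2 \lor p3) \land \lnot (p2 \land p3) \land p3) \land p1)   (De Morgan)
⇔ ((\lnot p2 \land \lnot p3) \lor \lnot \lnot (p2 \land p3) \lor \lnot p3 \lor p1) \land \lnot (\lnot ((p2 \lor p3) \land \lnot (p2 \land p3) \land p3) \land p1)   (De Morgan)
⇔ ((\lnot p2 \land \lnot p3) \lor (p2 \land p3) \lor \lnot p3 \lor p1) \land \lnot (\lnot ((p2 \lor p3) \land \lnot (p2 \land p3) \land p3) \land p1)   (double negation)
⇔ ((\lnot p2 \land \lnot p3) \lor (p2 \land p3) \lor \lnot p3 \lor p1) \land (\lnot \lnot ((p2 \lor p3) \land \lnot (p2 \land p3) \land p3) \lor \lnot p1)   (De Morgan)
⇔ ((\lnot p2 \land \lnot p3) \lor (p2 \land p3) \lor \lnot p3 \lor p1) \land (((p2 \lor p3) \land \lnot (p2 \land p3) \land p3) \lor \lnot p1)   (double negation)
⇔ ((\lnot p2 \land \lnot p3) \lor (p2 \land p3) \lor \lnot p3 \lor p1) \land (((p2 \lor p3) \land (\lnot p2 \lor \lnot p3) \land p3) \lor \lnot p1)   (De Morgan)
⇔ (\lnot p2 \lor p2 \lor \lnot p3 \lor p1) \land (\lnot p2 \lor p3 \lor \lnot p3 \lor p1) \land (\lnot p3 \lor p2 \lor \lnot p3 \lor p1) \land (\lnot p3 \lor p3 \lor \lnot p3 \lor p1) \land (p2 \lor p3 \lor \lnot p1) \land (\lnot p2 \lor \lnot p3 \lor \lnot p1) \land (p3 \lor \lnot p1)   (distribute \lor over \land)
⇔ (\lnot p3 \lor p2 \lor p1) \land (\lnot p2 \lor \lnot p3 \lor \lnot p1) \land (p3 \lor \lnot p1)   (simplify)

(\lnot p3 \lor p2 \lor p1) \land (\lnot p2 \lor \lnot p3 \lor \lnot p1) \land (p3 \lor \lnot p1)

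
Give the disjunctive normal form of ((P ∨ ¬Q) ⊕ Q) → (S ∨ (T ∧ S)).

(Q ∧ P) ∨ S

((P ∨ ¬Q) ⊕ Q) → (S ∨ (T ∧ S))
⇔ ¬((P ∨ ¬Q) ⊕ Q) ∨ S ∨ (T ∧ S)   — eliminate →
⇔ ¬(((P ∨ ¬Q) ∧ ¬Q) ∨ (¬(P ∨ ¬Q) ∧ Q)) ∨ S ∨ (T ∧ S)   — expand ⊕
⇔ (¬((P ∨ ¬Q) ∧ ¬Q) ∧ ¬(¬(P ∨ ¬Q) ∧ Q)) ∨ S ∨ (T ∧ S)   — De Morgan
⇔ ((¬(P ∨ ¬Q) ∨ ¬¬Q) ∧ ¬(¬(P ∨ ¬Q) ∧ Q)) ∨ S ∨ (T ∧ S)   — De Morgan
⇔ (((¬P ∧ ¬¬Q) ∨ ¬¬Q) ∧ ¬(¬(P ∨ ¬Q) ∧ Q)) ∨ S ∨ (T ∧ S)   — De Morgan
⇔ (((¬P ∧ Q) ∨ ¬¬Q) ∧ ¬(¬(P ∨ ¬Q) ∧ Q)) ∨ S ∨ (T ∧ S)   — double negation
⇔ (((¬P ∧ Q) ∨ Q) ∧ ¬(¬(P ∨ ¬Q) ∧ Q)) ∨ S ∨ (T ∧ S)   — double negation
⇔ (((¬P ∧ Q) ∨ Q) ∧ (¬¬(P ∨ ¬Q) ∨ ¬Q)) ∨ S ∨ (T ∧ S)   — De Morgan
⇔ (((¬P ∧ Q) ∨ Q) ∧ (P ∨ ¬Q ∨ ¬Q)) ∨ S ∨ (T ∧ S)   — double negation
⇔ (¬P ∧ Q ∧ P) ∨ (¬P ∧ Q ∧ ¬Q) ∨ (¬P ∧ Q ∧ ¬Q) ∨ (Q ∧ P) ∨ (Q ∧ ¬Q) ∨ (Q ∧ ¬Q) ∨ S ∨ (T ∧ S)   — distribute ∧ over ∨
⇔ (Q ∧ P) ∨ S   — simplify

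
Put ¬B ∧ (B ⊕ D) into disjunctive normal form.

¬B ∧ D

¬B ∧ (B ⊕ D)
≡ ¬B ∧ (B ∧ ¬D ∨ ¬B ∧ D)   [expand ⊕]
≡ ¬B ∧ B ∧ ¬D ∨ ¬B ∧ ¬B ∧ D   [distribute ∧ over ∨]
≡ ¬B ∧ D   [simplify]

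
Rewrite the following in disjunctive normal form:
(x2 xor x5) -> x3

(~x2 & ~x5) | (x5 & x2) | x3

(x2 xor x5) -> x3
⇔ ~(x2 xor x5) | x3   (eliminate ->)
⇔ ~((x2 & ~x5) | (~x2 & x5)) | x3   (expand xor)
⇔ (~(x2 & ~x5) & ~(~x2 & x5)) | x3   (De Morgan)
⇔ ((~x2 | ~~x5) & ~(~x2 & x5)) | x3   (De Morgan)
⇔ ((~x2 | x5) & ~(~x2 & x5)) | x3   (double negation)
⇔ ((~x2 | x5) & (~~x2 | ~x5)) | x3   (De Morgan)
⇔ ((~x2 | x5) & (x2 | ~x5)) | x3   (double negation)
⇔ (~x2 & x2) | (~x2 & ~x5) | (x5 & x2) | (x5 & ~x5) | x3   (distribute & over |)
⇔ (~x2 & ~x5) | (x5 & x2) | x3   (simplify)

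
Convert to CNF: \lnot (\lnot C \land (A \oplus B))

(C \lor \lnot A \lor B) \land (C \lor \lnot B \lor A)

\lnot (\lnot C \land (A \oplus B))
= \lnot (\lnot C \land (A \lor B) \land \lnot (A \land B))   — expand \oplus
= \lnot \lnot C \lor \lnot (A \lor B) \lor \lnot \lnot (A \land B)   — De Morgan
= C \lor \lnot (A \lor B) \lor \lnot \lnot (A \land B)   — double negation
= C \lor (\lnot A \land \lnot B) \lor \lnot \lnot (A \land B)   — De Morgan
= C \lor (\lnot A \land \lnot B) \lor (A \land B)   — double negation
= (C \lor \lnot A \lor A) \land (C \lor \lnot A \lor B) \land (C \lor \lnot B \lor A) \land (C \lor \lnot B \lor B)   — distribute \lor over \land
= (C \lor \lnot A \lor B) \land (C \lor \lnot B \lor A)   — simplify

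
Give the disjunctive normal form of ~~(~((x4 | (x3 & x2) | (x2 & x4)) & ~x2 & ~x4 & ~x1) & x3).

(~x4 & ~x2 & x3) | (x2 & x3) | (x4 & x3) | (x1 & x3)

~~(~((x4 | (x3 & x2) | (x2 & x4)) & ~x2 & ~x4 & ~x1) & x3)
= ~((x4 | (x3 & x2) | (x2 & x4)) & ~x2 & ~x4 & ~x1) & x3   [double negation]
= (~(x4 | (x3 & x2) | (x2 & x4)) | ~~x2 | ~~x4 | ~~x1) & x3   [De Morgan]
= ((~x4 & ~(x3 & x2) & ~(x2 & x4)) | ~~x2 | ~~x4 | ~~x1) & x3   [De Morgan]
= ((~x4 & (~x3 | ~x2) & ~(x2 & x4)) | ~~x2 | ~~x4 | ~~x1) & x3   [De Morgan]
= ((~x4 & (~x3 | ~x2) & (~x2 | ~x4)) | ~~x2 | ~~x4 | ~~x1) & x3   [De Morgan]
= ((~x4 & (~x3 | ~x2) & (~x2 | ~x4)) | x2 | ~~x4 | ~~x1) & x3   [double negation]
= ((~x4 & (~x3 | ~x2) & (~x2 | ~x4)) | x2 | x4 | ~~x1) & x3   [double negation]
= ((~x4 & (~x3 | ~x2) & (~x2 | ~x4)) | x2 | x4 | x1) & x3   [double negation]
= (~x4 & ~x3 & ~x2 & x3) | (~x4 & ~x3 & ~x4 & x3) | (~x4 & ~x2 & ~x2 & x3) | (~x4 & ~x2 & ~x4 & x3) | (x2 & x3) | (x4 & x3) | (x1 & x3)   [distribute & over |]
= (~x4 & ~x2 & x3) | (x2 & x3) | (x4 & x3) | (x1 & x3)   [simplify]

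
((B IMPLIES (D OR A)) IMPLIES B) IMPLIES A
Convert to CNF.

NOT B OR A

((B IMPLIES (D OR A)) IMPLIES B) IMPLIES A
⇔ NOT ((B IMPLIES (D OR A)) IMPLIES B) OR A   — eliminate IMPLIES
⇔ NOT (NOT (B IMPLIES (D OR A)) OR B) OR A   — eliminate IMPLIES
⇔ NOT (NOT (NOT B OR D OR A) OR B) OR A   — eliminate IMPLIES
⇔ (NOT NOT (NOT B OR D OR A) AND NOT B) OR A   — De Morgan
⇔ ((NOT B OR D OR A) AND NOT B) OR A   — double negation
⇔ (NOT B OR D OR A OR A) AND (NOT B OR A)   — distribute OR over AND
⇔ NOT B OR A   — simplify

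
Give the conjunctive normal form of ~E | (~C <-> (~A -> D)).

(~E | C | A | D) & (~E | ~A | ~C) & (~E | ~D | ~C)

~E | (~C <-> (~A -> D))
≡ ~E | ((~C -> (~A -> D)) & ((~A -> D) -> ~C))
≡ ~E | ((~~C | (~A -> D)) & ((~A -> D) -> ~C))
≡ ~E | ((~~C | ~~A | D) & ((~A -> D) -> ~C))
≡ ~E | ((~~C | ~~A | D) & (~(~A -> D) | ~C))
≡ ~E | ((~~C | ~~A | D) & (~(~~A | D) | ~C))
≡ ~E | ((C | ~~A | D) & (~(~~A | D) | ~C))
≡ ~E | ((C | A | D) & (~(~~A | D) | ~C))
≡ ~E | ((C | A | D) & ((~~~A & ~D) | ~C))
≡ ~E | ((C | A | D) & ((~A & ~D) | ~C))
≡ (~E | C | A | D) & (~E | ~A | ~C) & (~E | ~D | ~C)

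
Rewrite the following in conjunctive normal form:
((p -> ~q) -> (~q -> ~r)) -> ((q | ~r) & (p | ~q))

((p -> ~q) -> (~q -> ~r)) -> ((q | ~r) & (p | ~q))
≡ ~((p -> ~q) -> (~q -> ~r)) | ((q | ~r) & (p | ~q))
≡ ~(~(p -> ~q) | (~q -> ~r)) | ((q | ~r) & (p | ~q))
≡ ~(~(~p | ~q) | (~q -> ~r)) | ((q | ~r) & (p | ~q))
≡ ~(~(~p | ~q) | ~~q | ~r) | ((q | ~r) & (p | ~q))
≡ (~~(~p | ~q) & ~~~q & ~~r) | ((q | ~r) & (p | ~q))
≡ ((~p | ~q) & ~~~q & ~~r) | ((q | ~r) & (p | ~q))
≡ ((~p | ~q) & ~q & ~~r) | ((q | ~r) & (p | ~q))
≡ ((~p | ~q) & ~q & r) | ((q | ~r) & (p | ~q))
≡ (~p | ~q | q | ~r) & (~p | ~q | p | ~q) & (~q | q | ~r) & (~q | p | ~q) & (r | q | ~r) & (r | p | ~q)
≡ ~q | p

~q | p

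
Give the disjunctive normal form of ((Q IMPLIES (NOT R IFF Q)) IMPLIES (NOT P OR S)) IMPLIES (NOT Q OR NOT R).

NOT Q OR NOT R

((Q IMPLIES (NOT R IFF Q)) IMPLIES (NOT P OR S)) IMPLIES (NOT Q OR NOT R)
⇔ NOT ((Q IMPLIES (NOT R IFF Q)) IMPLIES (NOT P OR S)) OR NOT Q OR NOT R   [eliminate IMPLIES]
⇔ NOT (NOT (Q IMPLIES (NOT R IFF Q)) OR NOT P OR S) OR NOT Q OR NOT R   [eliminate IMPLIES]
⇔ NOT (NOT (NOT Q OR (NOT R IFF Q)) OR NOT P OR S) OR NOT Q OR NOT R   [eliminate IMPLIES]
⇔ NOT (NOT (NOT Q OR ((NOT R IMPLIES Q) AND (Q IMPLIES NOT R))) OR NOT P OR S) OR NOT Q OR NOT R   [eliminate IFF]
⇔ NOT (NOT (NOT Q OR ((NOT NOT R OR Q) AND (Q IMPLIES NOT R))) OR NOT P OR S) OR NOT Q OR NOT R   [eliminate IMPLIES]
⇔ NOT (NOT (NOT Q OR ((NOT NOT R OR Q) AND (NOT Q OR NOT R))) OR NOT P OR S) OR NOT Q OR NOT R   [eliminate IMPLIES]
⇔ (NOT NOT (NOT Q OR ((NOT NOT R OR Q) AND (NOT Q OR NOT R))) AND NOT NOT P AND NOT S) OR NOT Q OR NOT R   [De Morgan]
⇔ ((NOT Q OR ((NOT NOT R OR Q) AND (NOT Q OR NOT R))) AND NOT NOT P AND NOT S) OR NOT Q OR NOT R   [double negation]
⇔ ((NOT Q OR ((R OR Q) AND (NOT Q OR NOT R))) AND NOT NOT P AND NOT S) OR NOT Q OR NOT R   [double negation]
⇔ ((NOT Q OR ((R OR Q) AND (NOT Q OR NOT R))) AND P AND NOT S) OR NOT Q OR NOT R   [double negation]
⇔ (NOT Q AND P AND NOT S) OR (R AND NOT Q AND P AND NOT S) OR (R AND NOT R AND P AND NOT S) OR (Q AND NOT Q AND P AND NOT S) OR (Q AND NOT R AND P AND NOT S) OR NOT Q OR NOT R   [distribute AND over OR]
⇔ NOT Q OR NOT R   [simplify]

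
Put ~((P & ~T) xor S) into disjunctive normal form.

(~P & ~S) | (T & ~S) | (S & P & ~T)

~((P & ~T) xor S)
≡ ~((P & ~T & ~S) | (~(P & ~T) & S))   [expand xor]
≡ ~(P & ~T & ~S) & ~(~(P & ~T) & S)   [De Morgan]
≡ (~P | ~~T | ~~S) & ~(~(P & ~T) & S)   [De Morgan]
≡ (~P | T | ~~S) & ~(~(P & ~T) & S)   [double negation]
≡ (~P | T | S) & ~(~(P & ~T) & S)   [double negation]
≡ (~P | T | S) & (~~(P & ~T) | ~S)   [De Morgan]
≡ (~P | T | S) & ((P & ~T) | ~S)   [double negation]
≡ (~P & P & ~T) | (~P & ~S) | (T & P & ~T) | (T & ~S) | (S & P & ~T) | (S & ~S)   [distribute & over |]
≡ (~P & ~S) | (T & ~S) | (S & P & ~T)   [simplify]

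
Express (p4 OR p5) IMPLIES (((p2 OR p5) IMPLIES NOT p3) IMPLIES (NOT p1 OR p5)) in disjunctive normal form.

(p4 OR p5) IMPLIES (((p2 OR p5) IMPLIES NOT p3) IMPLIES (NOT p1 OR p5))
= NOT (p4 OR p5) OR (((p2 OR p5) IMPLIES NOT p3) IMPLIES (NOT p1 OR p5))   [eliminate IMPLIES]
= NOT (p4 OR p5) OR NOT ((p2 OR p5) IMPLIES NOT p3) OR NOT p1 OR p5   [eliminate IMPLIES]
= NOT (p4 OR p5) OR NOT (NOT (p2 OR p5) OR NOT p3) OR NOT p1 OR p5   [eliminate IMPLIES]
= (NOT p4 AND NOT p5) OR NOT (NOT (p2 OR p5) OR NOT p3) OR NOT p1 OR p5   [De Morgan]
= (NOT p4 AND NOT p5) OR (NOT NOT (p2 OR p5) AND NOT NOT p3) OR NOT p1 OR p5   [De Morgan]
= (NOT p4 AND NOT p5) OR ((p2 OR p5) AND NOT NOT p3) OR NOT p1 OR p5   [double negation]
= (NOT p4 AND NOT p5) OR ((p2 OR p5) AND p3) OR NOT p1 OR p5   [double negation]
= (NOT p4 AND NOT p5) OR (p2 AND p3) OR (p5 AND p3) OR NOT p1 OR p5   [distribute AND over OR]
= (NOT p4 AND NOT p5) OR (p2 AND p3) OR NOT p1 OR p5   [simplify]

(NOT p4 AND NOT p5) OR (p2 AND p3) OR NOT p1 OR p5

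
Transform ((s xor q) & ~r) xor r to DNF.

((s xor q) & ~r) xor r
≡ ((s xor q) & ~r & ~r) | (~((s xor q) & ~r) & r)   [expand xor]
≡ (((s & ~q) | (~s & q)) & ~r & ~r) | (~((s xor q) & ~r) & r)   [expand xor]
≡ (((s & ~q) | (~s & q)) & ~r & ~r) | (~(((s & ~q) | (~s & q)) & ~r) & r)   [expand xor]
≡ (((s & ~q) | (~s & q)) & ~r & ~r) | ((~((s & ~q) | (~s & q)) | ~~r) & r)   [De Morgan]
≡ (((s & ~q) | (~s & q)) & ~r & ~r) | (((~(s & ~q) & ~(~s & q)) | ~~r) & r)   [De Morgan]
≡ (((s & ~q) | (~s & q)) & ~r & ~r) | ((((~s | ~~q) & ~(~s & q)) | ~~r) & r)   [De Morgan]
≡ (((s & ~q) | (~s & q)) & ~r & ~r) | ((((~s | q) & ~(~s & q)) | ~~r) & r)   [double negation]
≡ (((s & ~q) | (~s & q)) & ~r & ~r) | ((((~s | q) & (~~s | ~q)) | ~~r) & r)   [De Morgan]
≡ (((s & ~q) | (~s & q)) & ~r & ~r) | ((((~s | q) & (s | ~q)) | ~~r) & r)   [double negation]
≡ (((s & ~q) | (~s & q)) & ~r & ~r) | ((((~s | q) & (s | ~q)) | r) & r)   [double negation]
≡ (s & ~q & ~r & ~r) | (~s & q & ~r & ~r) | (~s & s & r) | (~s & ~q & r) | (q & s & r) | (q & ~q & r) | (r & r)   [distribute & over |]
≡ (s & ~q & ~r) | (~s & q & ~r) | r   [simplify]

(s & ~q & ~r) | (~s & q & ~r) | r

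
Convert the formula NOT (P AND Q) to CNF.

NOT (P AND Q)
≡ NOT P OR NOT Q   [De Morgan]

NOT P OR NOT Q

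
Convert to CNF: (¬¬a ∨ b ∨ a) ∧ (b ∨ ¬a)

(¬¬a ∨ b ∨ a) ∧ (b ∨ ¬a)
= (a ∨ b ∨ a) ∧ (b ∨ ¬a)   (double negation)
= (a ∨ b) ∧ (b ∨ ¬a)   (simplify)

(a ∨ b) ∧ (b ∨ ¬a)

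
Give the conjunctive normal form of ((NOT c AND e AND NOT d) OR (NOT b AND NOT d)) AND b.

(NOT c OR NOT b) AND (e OR NOT b) AND NOT d AND b

((NOT c AND e AND NOT d) OR (NOT b AND NOT d)) AND b
≡ (NOT c OR NOT b) AND (NOT c OR NOT d) AND (e OR NOT b) AND (e OR NOT d) AND (NOT d OR NOT b) AND (NOT d OR NOT d) AND b   [distribute OR over AND]
≡ (NOT c OR NOT b) AND (e OR NOT b) AND NOT d AND b   [simplify]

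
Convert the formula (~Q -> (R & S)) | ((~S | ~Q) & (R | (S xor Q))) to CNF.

Q | R | S

(~Q -> (R & S)) | ((~S | ~Q) & (R | (S xor Q)))
⇔ ~~Q | (R & S) | ((~S | ~Q) & (R | (S xor Q)))
⇔ ~~Q | (R & S) | ((~S | ~Q) & (R | ((S | Q) & ~(S & Q))))
⇔ Q | (R & S) | ((~S | ~Q) & (R | ((S | Q) & ~(S & Q))))
⇔ Q | (R & S) | ((~S | ~Q) & (R | ((S | Q) & (~S | ~Q))))
⇔ (Q | R | ~S | ~Q) & (Q | R | R | S | Q) & (Q | R | R | ~S | ~Q) & (Q | S | ~S | ~Q) & (Q | S | R | S | Q) & (Q | S | R | ~S | ~Q)
⇔ Q | R | S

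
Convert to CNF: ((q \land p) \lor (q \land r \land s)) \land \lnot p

q \land (p \lor r) \land (p \lor s) \land \lnot p

((q \land p) \lor (q \land r \land s)) \land \lnot p
≡ (q \lor q) \land (q \lor r) \land (q \lor s) \land (p \lor q) \land (p \lor r) \land (p \lor s) \land \lnot p   (distribute \lor over \land)
≡ q \land (p \lor r) \land (p \lor s) \land \lnot p   (simplify)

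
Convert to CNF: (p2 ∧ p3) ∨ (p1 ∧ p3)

(p2 ∨ p1) ∧ p3

(p2 ∧ p3) ∨ (p1 ∧ p3)
⇔ (p2 ∨ p1) ∧ (p2 ∨ p3) ∧ (p3 ∨ p1) ∧ (p3 ∨ p3)
⇔ (p2 ∨ p1) ∧ p3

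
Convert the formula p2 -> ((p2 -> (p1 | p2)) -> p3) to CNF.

p2 -> ((p2 -> (p1 | p2)) -> p3)
⇔ ~p2 | ((p2 -> (p1 | p2)) -> p3)
⇔ ~p2 | ~(p2 -> (p1 | p2)) | p3
⇔ ~p2 | ~(~p2 | p1 | p2) | p3
⇔ ~p2 | (~~p2 & ~p1 & ~p2) | p3
⇔ ~p2 | (p2 & ~p1 & ~p2) | p3
⇔ (~p2 | p2 | p3) & (~p2 | ~p1 | p3) & (~p2 | ~p2 | p3)
⇔ ~p2 | p3

~p2 | p3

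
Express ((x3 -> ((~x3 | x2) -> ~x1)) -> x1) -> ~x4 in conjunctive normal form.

((x3 -> ((~x3 | x2) -> ~x1)) -> x1) -> ~x4
⇔ ~((x3 -> ((~x3 | x2) -> ~x1)) -> x1) | ~x4   (eliminate ->)
⇔ ~(~(x3 -> ((~x3 | x2) -> ~x1)) | x1) | ~x4   (eliminate ->)
⇔ ~(~(~x3 | ((~x3 | x2) -> ~x1)) | x1) | ~x4   (eliminate ->)
⇔ ~(~(~x3 | ~(~x3 | x2) | ~x1) | x1) | ~x4   (eliminate ->)
⇔ (~~(~x3 | ~(~x3 | x2) | ~x1) & ~x1) | ~x4   (De Morgan)
⇔ ((~x3 | ~(~x3 | x2) | ~x1) & ~x1) | ~x4   (double negation)
⇔ ((~x3 | (~~x3 & ~x2) | ~x1) & ~x1) | ~x4   (De Morgan)
⇔ ((~x3 | (x3 & ~x2) | ~x1) & ~x1) | ~x4   (double negation)
⇔ (~x3 | x3 | ~x1 | ~x4) & (~x3 | ~x2 | ~x1 | ~x4) & (~x1 | ~x4)   (distribute | over &)
⇔ ~x1 | ~x4   (simplify)

~x1 | ~x4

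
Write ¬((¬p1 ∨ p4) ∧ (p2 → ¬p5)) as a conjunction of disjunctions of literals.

(p1 ∨ p2) ∧ (p1 ∨ p5) ∧ (¬p4 ∨ p2) ∧ (¬p4 ∨ p5)

¬((¬p1 ∨ p4) ∧ (p2 → ¬p5))
⇔ ¬((¬p1 ∨ p4) ∧ (¬p2 ∨ ¬p5))   — eliminate →
⇔ ¬(¬p1 ∨ p4) ∨ ¬(¬p2 ∨ ¬p5)   — De Morgan
⇔ ¬¬p1 ∧ ¬p4 ∨ ¬(¬p2 ∨ ¬p5)   — De Morgan
⇔ p1 ∧ ¬p4 ∨ ¬(¬p2 ∨ ¬p5)   — double negation
⇔ p1 ∧ ¬p4 ∨ ¬¬p2 ∧ ¬¬p5   — De Morgan
⇔ p1 ∧ ¬p4 ∨ p2 ∧ ¬¬p5   — double negation
⇔ p1 ∧ ¬p4 ∨ p2 ∧ p5   — double negation
⇔ (p1 ∨ p2) ∧ (p1 ∨ p5) ∧ (¬p4 ∨ p2) ∧ (¬p4 ∨ p5)   — distribute ∨ over ∧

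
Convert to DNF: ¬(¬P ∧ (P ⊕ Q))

P ∨ (¬P ∧ ¬Q)

¬(¬P ∧ (P ⊕ Q))
= ¬(¬P ∧ ((P ∧ ¬Q) ∨ (¬P ∧ Q)))   (expand ⊕)
= ¬¬P ∨ ¬((P ∧ ¬Q) ∨ (¬P ∧ Q))   (De Morgan)
= P ∨ ¬((P ∧ ¬Q) ∨ (¬P ∧ Q))   (double negation)
= P ∨ (¬(P ∧ ¬Q) ∧ ¬(¬P ∧ Q))   (De Morgan)
= P ∨ ((¬P ∨ ¬¬Q) ∧ ¬(¬P ∧ Q))   (De Morgan)
= P ∨ ((¬P ∨ Q) ∧ ¬(¬P ∧ Q))   (double negation)
= P ∨ ((¬P ∨ Q) ∧ (¬¬P ∨ ¬Q))   (De Morgan)
= P ∨ ((¬P ∨ Q) ∧ (P ∨ ¬Q))   (double negation)
= P ∨ (¬P ∧ P) ∨ (¬P ∧ ¬Q) ∨ (Q ∧ P) ∨ (Q ∧ ¬Q)   (distribute ∧ over ∨)
= P ∨ (¬P ∧ ¬Q)   (simplify)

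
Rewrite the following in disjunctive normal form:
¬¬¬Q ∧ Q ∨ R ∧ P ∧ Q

R ∧ P ∧ Q

¬¬¬Q ∧ Q ∨ R ∧ P ∧ Q
≡ ¬Q ∧ Q ∨ R ∧ P ∧ Q   [double negation]
≡ R ∧ P ∧ Q   [simplify]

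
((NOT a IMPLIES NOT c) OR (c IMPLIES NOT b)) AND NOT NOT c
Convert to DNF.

(a AND c) OR (NOT b AND c)

((NOT a IMPLIES NOT c) OR (c IMPLIES NOT b)) AND NOT NOT c
= (NOT NOT a OR NOT c OR (c IMPLIES NOT b)) AND NOT NOT c   — eliminate IMPLIES
= (NOT NOT a OR NOT c OR NOT c OR NOT b) AND NOT NOT c   — eliminate IMPLIES
= (a OR NOT c OR NOT c OR NOT b) AND NOT NOT c   — double negation
= (a OR NOT c OR NOT c OR NOT b) AND c   — double negation
= (a AND c) OR (NOT c AND c) OR (NOT c AND c) OR (NOT b AND c)   — distribute AND over OR
= (a AND c) OR (NOT b AND c)   — simplify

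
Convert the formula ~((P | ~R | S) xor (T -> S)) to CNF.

~((P | ~R | S) xor (T -> S))
⇔ ~((P | ~R | S | (T -> S)) & ~((P | ~R | S) & (T -> S)))   (expand xor)
⇔ ~((P | ~R | S | ~T | S) & ~((P | ~R | S) & (T -> S)))   (eliminate ->)
⇔ ~((P | ~R | S | ~T | S) & ~((P | ~R | S) & (~T | S)))   (eliminate ->)
⇔ ~(P | ~R | S | ~T | S) | ~~((P | ~R | S) & (~T | S))   (De Morgan)
⇔ (~P & ~~R & ~S & ~~T & ~S) | ~~((P | ~R | S) & (~T | S))   (De Morgan)
⇔ (~P & R & ~S & ~~T & ~S) | ~~((P | ~R | S) & (~T | S))   (double negation)
⇔ (~P & R & ~S & T & ~S) | ~~((P | ~R | S) & (~T | S))   (double negation)
⇔ (~P & R & ~S & T & ~S) | ((P | ~R | S) & (~T | S))   (double negation)
⇔ (~P | P | ~R | S) & (~P | ~T | S) & (R | P | ~R | S) & (R | ~T | S) & (~S | P | ~R | S) & (~S | ~T | S) & (T | P | ~R | S) & (T | ~T | S) & (~S | P | ~R | S) & (~S | ~T | S)   (distribute | over &)
⇔ (~P | ~T | S) & (R | ~T | S) & (T | P | ~R | S)   (simplify)

(~P | ~T | S) & (R | ~T | S) & (T | P | ~R | S)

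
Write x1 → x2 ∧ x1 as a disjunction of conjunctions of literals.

x1 → x2 ∧ x1
≡ ¬x1 ∨ x2 ∧ x1   [eliminate →]

¬x1 ∨ x2 ∧ x1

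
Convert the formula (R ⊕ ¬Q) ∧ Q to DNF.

R ∧ Q

(R ⊕ ¬Q) ∧ Q
≡ ((R ∧ ¬¬Q) ∨ (¬R ∧ ¬Q)) ∧ Q   (expand ⊕)
≡ ((R ∧ Q) ∨ (¬R ∧ ¬Q)) ∧ Q   (double negation)
≡ (R ∧ Q ∧ Q) ∨ (¬R ∧ ¬Q ∧ Q)   (distribute ∧ over ∨)
≡ R ∧ Q   (simplify)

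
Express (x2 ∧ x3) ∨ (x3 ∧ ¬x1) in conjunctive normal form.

(x2 ∨ ¬x1) ∧ x3

(x2 ∧ x3) ∨ (x3 ∧ ¬x1)
≡ (x2 ∨ x3) ∧ (x2 ∨ ¬x1) ∧ (x3 ∨ x3) ∧ (x3 ∨ ¬x1)   [distribute ∨ over ∧]
≡ (x2 ∨ ¬x1) ∧ x3   [simplify]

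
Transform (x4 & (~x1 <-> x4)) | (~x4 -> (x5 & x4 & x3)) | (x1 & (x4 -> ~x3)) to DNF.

x4 | (x1 & ~x4) | (x1 & ~x3)

(x4 & (~x1 <-> x4)) | (~x4 -> (x5 & x4 & x3)) | (x1 & (x4 -> ~x3))
⇔ (x4 & (~x1 -> x4) & (x4 -> ~x1)) | (~x4 -> (x5 & x4 & x3)) | (x1 & (x4 -> ~x3))   [eliminate <->]
⇔ (x4 & (~~x1 | x4) & (x4 -> ~x1)) | (~x4 -> (x5 & x4 & x3)) | (x1 & (x4 -> ~x3))   [eliminate ->]
⇔ (x4 & (~~x1 | x4) & (~x4 | ~x1)) | (~x4 -> (x5 & x4 & x3)) | (x1 & (x4 -> ~x3))   [eliminate ->]
⇔ (x4 & (~~x1 | x4) & (~x4 | ~x1)) | ~~x4 | (x5 & x4 & x3) | (x1 & (x4 -> ~x3))   [eliminate ->]
⇔ (x4 & (~~x1 | x4) & (~x4 | ~x1)) | ~~x4 | (x5 & x4 & x3) | (x1 & (~x4 | ~x3))   [eliminate ->]
⇔ (x4 & (x1 | x4) & (~x4 | ~x1)) | ~~x4 | (x5 & x4 & x3) | (x1 & (~x4 | ~x3))   [double negation]
⇔ (x4 & (x1 | x4) & (~x4 | ~x1)) | x4 | (x5 & x4 & x3) | (x1 & (~x4 | ~x3))   [double negation]
⇔ (x4 & x1 & ~x4) | (x4 & x1 & ~x1) | (x4 & x4 & ~x4) | (x4 & x4 & ~x1) | x4 | (x5 & x4 & x3) | (x1 & ~x4) | (x1 & ~x3)   [distribute & over |]
⇔ x4 | (x1 & ~x4) | (x1 & ~x3)   [simplify]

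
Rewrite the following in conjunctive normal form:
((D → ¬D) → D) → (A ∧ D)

((D → ¬D) → D) → (A ∧ D)
= ¬((D → ¬D) → D) ∨ (A ∧ D)   [eliminate →]
= ¬(¬(D → ¬D) ∨ D) ∨ (A ∧ D)   [eliminate →]
= ¬(¬(¬D ∨ ¬D) ∨ D) ∨ (A ∧ D)   [eliminate →]
= (¬¬(¬D ∨ ¬D) ∧ ¬D) ∨ (A ∧ D)   [De Morgan]
= ((¬D ∨ ¬D) ∧ ¬D) ∨ (A ∧ D)   [double negation]
= (¬D ∨ ¬D ∨ A) ∧ (¬D ∨ ¬D ∨ D) ∧ (¬D ∨ A) ∧ (¬D ∨ D)   [distribute ∨ over ∧]
= ¬D ∨ A   [simplify]

¬D ∨ A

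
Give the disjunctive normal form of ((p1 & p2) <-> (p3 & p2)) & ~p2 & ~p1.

((p1 & p2) <-> (p3 & p2)) & ~p2 & ~p1
≡ ((p1 & p2) -> (p3 & p2)) & ((p3 & p2) -> (p1 & p2)) & ~p2 & ~p1   [eliminate <->]
≡ (~(p1 & p2) | (p3 & p2)) & ((p3 & p2) -> (p1 & p2)) & ~p2 & ~p1   [eliminate ->]
≡ (~(p1 & p2) | (p3 & p2)) & (~(p3 & p2) | (p1 & p2)) & ~p2 & ~p1   [eliminate ->]
≡ (~p1 | ~p2 | (p3 & p2)) & (~(p3 & p2) | (p1 & p2)) & ~p2 & ~p1   [De Morgan]
≡ (~p1 | ~p2 | (p3 & p2)) & (~p3 | ~p2 | (p1 & p2)) & ~p2 & ~p1   [De Morgan]
≡ (~p1 & ~p3 & ~p2 & ~p1) | (~p1 & ~p2 & ~p2 & ~p1) | (~p1 & p1 & p2 & ~p2 & ~p1) | (~p2 & ~p3 & ~p2 & ~p1) | (~p2 & ~p2 & ~p2 & ~p1) | (~p2 & p1 & p2 & ~p2 & ~p1) | (p3 & p2 & ~p3 & ~p2 & ~p1) | (p3 & p2 & ~p2 & ~p2 & ~p1) | (p3 & p2 & p1 & p2 & ~p2 & ~p1)   [distribute & over |]
≡ ~p1 & ~p2   [simplify]

~p1 & ~p2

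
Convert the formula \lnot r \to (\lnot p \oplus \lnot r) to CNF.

\lnot r \to (\lnot p \oplus \lnot r)
≡ \lnot \lnot r \lor (\lnot p \oplus \lnot r)   [eliminate \to]
≡ \lnot \lnot r \lor ((\lnot p \lor \lnot r) \land \lnot (\lnot p \land \lnot r))   [expand \oplus]
≡ r \lor ((\lnot p \lor \lnot r) \land \lnot (\lnot p \land \lnot r))   [double negation]
≡ r \lor ((\lnot p \lor \lnot r) \land (\lnot \lnot p \lor \lnot \lnot r))   [De Morgan]
≡ r \lor ((\lnot p \lor \lnot r) \land (p \lor \lnot \lnot r))   [double negation]
≡ r \lor ((\lnot p \lor \lnot r) \land (p \lor r))   [double negation]
≡ (r \lor \lnot p \lor \lnot r) \land (r \lor p \lor r)   [distribute \lor over \land]
≡ r \lor p   [simplify]

r \lor p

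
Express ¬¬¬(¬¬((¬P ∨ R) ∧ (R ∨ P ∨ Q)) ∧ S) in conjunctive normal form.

¬¬¬(¬¬((¬P ∨ R) ∧ (R ∨ P ∨ Q)) ∧ S)
≡ ¬(¬¬((¬P ∨ R) ∧ (R ∨ P ∨ Q)) ∧ S)   [double negation]
≡ ¬¬¬((¬P ∨ R) ∧ (R ∨ P ∨ Q)) ∨ ¬S   [De Morgan]
≡ ¬((¬P ∨ R) ∧ (R ∨ P ∨ Q)) ∨ ¬S   [double negation]
≡ ¬(¬P ∨ R) ∨ ¬(R ∨ P ∨ Q) ∨ ¬S   [De Morgan]
≡ (¬¬P ∧ ¬R) ∨ ¬(R ∨ P ∨ Q) ∨ ¬S   [De Morgan]
≡ (P ∧ ¬R) ∨ ¬(R ∨ P ∨ Q) ∨ ¬S   [double negation]
≡ (P ∧ ¬R) ∨ (¬R ∧ ¬P ∧ ¬Q) ∨ ¬S   [De Morgan]
≡ (P ∨ ¬R ∨ ¬S) ∧ (P ∨ ¬P ∨ ¬S) ∧ (P ∨ ¬Q ∨ ¬S) ∧ (¬R ∨ ¬R ∨ ¬S) ∧ (¬R ∨ ¬P ∨ ¬S) ∧ (¬R ∨ ¬Q ∨ ¬S)   [distribute ∨ over ∧]
≡ (P ∨ ¬Q ∨ ¬S) ∧ (¬R ∨ ¬S)   [simplify]

(P ∨ ¬Q ∨ ¬S) ∧ (¬R ∨ ¬S)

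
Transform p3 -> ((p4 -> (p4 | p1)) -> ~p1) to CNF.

p3 -> ((p4 -> (p4 | p1)) -> ~p1)
≡ ~p3 | ((p4 -> (p4 | p1)) -> ~p1)
≡ ~p3 | ~(p4 -> (p4 | p1)) | ~p1
≡ ~p3 | ~(~p4 | p4 | p1) | ~p1
≡ ~p3 | (~~p4 & ~p4 & ~p1) | ~p1
≡ ~p3 | (p4 & ~p4 & ~p1) | ~p1
≡ (~p3 | p4 | ~p1) & (~p3 | ~p4 | ~p1) & (~p3 | ~p1 | ~p1)
≡ ~p3 | ~p1

~p3 | ~p1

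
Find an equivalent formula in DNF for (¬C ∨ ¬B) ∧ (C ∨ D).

(¬C ∨ ¬B) ∧ (C ∨ D)
= (¬C ∧ C) ∨ (¬C ∧ D) ∨ (¬B ∧ C) ∨ (¬B ∧ D)   [distribute ∧ over ∨]
= (¬C ∧ D) ∨ (¬B ∧ C) ∨ (¬B ∧ D)   [simplify]

(¬C ∧ D) ∨ (¬B ∧ C) ∨ (¬B ∧ D)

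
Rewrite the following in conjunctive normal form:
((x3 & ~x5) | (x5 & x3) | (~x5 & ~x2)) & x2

((x3 & ~x5) | (x5 & x3) | (~x5 & ~x2)) & x2
≡ (x3 | x5 | ~x5) & (x3 | x5 | ~x2) & (x3 | x3 | ~x5) & (x3 | x3 | ~x2) & (~x5 | x5 | ~x5) & (~x5 | x5 | ~x2) & (~x5 | x3 | ~x5) & (~x5 | x3 | ~x2) & x2
≡ (x3 | ~x5) & (x3 | ~x2) & x2

(x3 | ~x5) & (x3 | ~x2) & x2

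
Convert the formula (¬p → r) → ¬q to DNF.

(¬p ∧ ¬r) ∨ ¬q

(¬p → r) → ¬q
≡ ¬(¬p → r) ∨ ¬q   [eliminate →]
≡ ¬(¬¬p ∨ r) ∨ ¬q   [eliminate →]
≡ (¬¬¬p ∧ ¬r) ∨ ¬q   [De Morgan]
≡ (¬p ∧ ¬r) ∨ ¬q   [double negation]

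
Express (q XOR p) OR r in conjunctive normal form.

(q OR p OR r) AND (NOT q OR NOT p OR r)

(q XOR p) OR r
≡ ((q OR p) AND NOT (q AND p)) OR r   [expand XOR]
≡ ((q OR p) AND (NOT q OR NOT p)) OR r   [De Morgan]
≡ (q OR p OR r) AND (NOT q OR NOT p OR r)   [distribute OR over AND]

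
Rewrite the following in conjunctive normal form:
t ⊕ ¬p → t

p ∨ t

t ⊕ ¬p → t
≡ ¬(t ⊕ ¬p) ∨ t   [eliminate →]
≡ ¬((t ∨ ¬p) ∧ ¬(t ∧ ¬p)) ∨ t   [expand ⊕]
≡ ¬(t ∨ ¬p) ∨ ¬¬(t ∧ ¬p) ∨ t   [De Morgan]
≡ ¬t ∧ ¬¬p ∨ ¬¬(t ∧ ¬p) ∨ t   [De Morgan]
≡ ¬t ∧ p ∨ ¬¬(t ∧ ¬p) ∨ t   [double negation]
≡ ¬t ∧ p ∨ t ∧ ¬p ∨ t   [double negation]
≡ (¬t ∨ t ∨ t) ∧ (¬t ∨ ¬p ∨ t) ∧ (p ∨ t ∨ t) ∧ (p ∨ ¬p ∨ t)   [distribute ∨ over ∧]
≡ p ∨ t   [simplify]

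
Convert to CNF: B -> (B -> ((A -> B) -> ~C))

B -> (B -> ((A -> B) -> ~C))
= ~B | (B -> ((A -> B) -> ~C))   — eliminate ->
= ~B | ~B | ((A -> B) -> ~C)   — eliminate ->
= ~B | ~B | ~(A -> B) | ~C   — eliminate ->
= ~B | ~B | ~(~A | B) | ~C   — eliminate ->
= ~B | ~B | (~~A & ~B) | ~C   — De Morgan
= ~B | ~B | (A & ~B) | ~C   — double negation
= (~B | ~B | A | ~C) & (~B | ~B | ~B | ~C)   — distribute | over &
= ~B | ~C   — simplify

~B | ~C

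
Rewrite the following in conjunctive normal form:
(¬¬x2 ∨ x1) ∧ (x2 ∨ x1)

(¬¬x2 ∨ x1) ∧ (x2 ∨ x1)
= (x2 ∨ x1) ∧ (x2 ∨ x1)   — double negation
= x2 ∨ x1   — simplify

x2 ∨ x1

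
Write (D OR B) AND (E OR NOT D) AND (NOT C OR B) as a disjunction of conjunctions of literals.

(D OR B) AND (E OR NOT D) AND (NOT C OR B)
≡ (D AND E AND NOT C) OR (D AND E AND B) OR (D AND NOT D AND NOT C) OR (D AND NOT D AND B) OR (B AND E AND NOT C) OR (B AND E AND B) OR (B AND NOT D AND NOT C) OR (B AND NOT D AND B)   [distribute AND over OR]
≡ (D AND E AND NOT C) OR (B AND E) OR (B AND NOT D)   [simplify]

(D AND E AND NOT C) OR (B AND E) OR (B AND NOT D)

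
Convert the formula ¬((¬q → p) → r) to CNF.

¬((¬q → p) → r)
≡ ¬(¬(¬q → p) ∨ r)
≡ ¬(¬(¬¬q ∨ p) ∨ r)
≡ ¬¬(¬¬q ∨ p) ∧ ¬r
≡ (¬¬q ∨ p) ∧ ¬r
≡ (q ∨ p) ∧ ¬r

(q ∨ p) ∧ ¬r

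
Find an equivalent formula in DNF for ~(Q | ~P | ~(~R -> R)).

~(Q | ~P | ~(~R -> R))
⇔ ~(Q | ~P | ~(~~R | R))   [eliminate ->]
⇔ ~Q & ~~P & ~~(~~R | R)   [De Morgan]
⇔ ~Q & P & ~~(~~R | R)   [double negation]
⇔ ~Q & P & (~~R | R)   [double negation]
⇔ ~Q & P & (R | R)   [double negation]
⇔ (~Q & P & R) | (~Q & P & R)   [distribute & over |]
⇔ ~Q & P & R   [simplify]

~Q & P & R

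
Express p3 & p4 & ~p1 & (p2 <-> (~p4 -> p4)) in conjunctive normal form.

p3 & p4 & ~p1 & (p2 <-> (~p4 -> p4))
⇔ p3 & p4 & ~p1 & (p2 -> (~p4 -> p4)) & ((~p4 -> p4) -> p2)   — eliminate <->
⇔ p3 & p4 & ~p1 & (~p2 | (~p4 -> p4)) & ((~p4 -> p4) -> p2)   — eliminate ->
⇔ p3 & p4 & ~p1 & (~p2 | ~~p4 | p4) & ((~p4 -> p4) -> p2)   — eliminate ->
⇔ p3 & p4 & ~p1 & (~p2 | ~~p4 | p4) & (~(~p4 -> p4) | p2)   — eliminate ->
⇔ p3 & p4 & ~p1 & (~p2 | ~~p4 | p4) & (~(~~p4 | p4) | p2)   — eliminate ->
⇔ p3 & p4 & ~p1 & (~p2 | p4 | p4) & (~(~~p4 | p4) | p2)   — double negation
⇔ p3 & p4 & ~p1 & (~p2 | p4 | p4) & ((~~~p4 & ~p4) | p2)   — De Morgan
⇔ p3 & p4 & ~p1 & (~p2 | p4 | p4) & ((~p4 & ~p4) | p2)   — double negation
⇔ p3 & p4 & ~p1 & (~p2 | p4 | p4) & (~p4 | p2) & (~p4 | p2)   — distribute | over &
⇔ p3 & p4 & ~p1 & (~p4 | p2)   — simplify

p3 & p4 & ~p1 & (~p4 | p2)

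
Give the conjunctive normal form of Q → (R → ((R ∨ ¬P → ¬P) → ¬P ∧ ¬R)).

¬Q ∨ ¬R ∨ P

Q → (R → ((R ∨ ¬P → ¬P) → ¬P ∧ ¬R))
⇔ ¬Q ∨ (R → ((R ∨ ¬P → ¬P) → ¬P ∧ ¬R))
⇔ ¬Q ∨ ¬R ∨ ((R ∨ ¬P → ¬P) → ¬P ∧ ¬R)
⇔ ¬Q ∨ ¬R ∨ ¬(R ∨ ¬P → ¬P) ∨ ¬P ∧ ¬R
⇔ ¬Q ∨ ¬R ∨ ¬(¬(R ∨ ¬P) ∨ ¬P) ∨ ¬P ∧ ¬R
⇔ ¬Q ∨ ¬R ∨ ¬¬(R ∨ ¬P) ∧ ¬¬P ∨ ¬P ∧ ¬R
⇔ ¬Q ∨ ¬R ∨ (R ∨ ¬P) ∧ ¬¬P ∨ ¬P ∧ ¬R
⇔ ¬Q ∨ ¬R ∨ (R ∨ ¬P) ∧ P ∨ ¬P ∧ ¬R
⇔ (¬Q ∨ ¬R ∨ R ∨ ¬P ∨ ¬P) ∧ (¬Q ∨ ¬R ∨ R ∨ ¬P ∨ ¬R) ∧ (¬Q ∨ ¬R ∨ P ∨ ¬P) ∧ (¬Q ∨ ¬R ∨ P ∨ ¬R)
⇔ ¬Q ∨ ¬R ∨ P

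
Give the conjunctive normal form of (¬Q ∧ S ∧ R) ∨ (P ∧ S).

(¬Q ∧ S ∧ R) ∨ (P ∧ S)
≡ (¬Q ∨ P) ∧ (¬Q ∨ S) ∧ (S ∨ P) ∧ (S ∨ S) ∧ (R ∨ P) ∧ (R ∨ S)   [distribute ∨ over ∧]
≡ (¬Q ∨ P) ∧ S ∧ (R ∨ P)   [simplify]

(¬Q ∨ P) ∧ S ∧ (R ∨ P)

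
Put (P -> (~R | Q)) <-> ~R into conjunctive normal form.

(P -> (~R | Q)) <-> ~R
⇔ ((P -> (~R | Q)) -> ~R) & (~R -> (P -> (~R | Q)))   — eliminate <->
⇔ (~(P -> (~R | Q)) | ~R) & (~R -> (P -> (~R | Q)))   — eliminate ->
⇔ (~(~P | ~R | Q) | ~R) & (~R -> (P -> (~R | Q)))   — eliminate ->
⇔ (~(~P | ~R | Q) | ~R) & (~~R | (P -> (~R | Q)))   — eliminate ->
⇔ (~(~P | ~R | Q) | ~R) & (~~R | ~P | ~R | Q)   — eliminate ->
⇔ ((~~P & ~~R & ~Q) | ~R) & (~~R | ~P | ~R | Q)   — De Morgan
⇔ ((P & ~~R & ~Q) | ~R) & (~~R | ~P | ~R | Q)   — double negation
⇔ ((P & R & ~Q) | ~R) & (~~R | ~P | ~R | Q)   — double negation
⇔ ((P & R & ~Q) | ~R) & (R | ~P | ~R | Q)   — double negation
⇔ (P | ~R) & (R | ~R) & (~Q | ~R) & (R | ~P | ~R | Q)   — distribute | over &
⇔ (P | ~R) & (~Q | ~R)   — simplify

(P | ~R) & (~Q | ~R)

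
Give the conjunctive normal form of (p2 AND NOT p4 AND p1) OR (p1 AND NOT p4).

NOT p4 AND p1

(p2 AND NOT p4 AND p1) OR (p1 AND NOT p4)
≡ (p2 OR p1) AND (p2 OR NOT p4) AND (NOT p4 OR p1) AND (NOT p4 OR NOT p4) AND (p1 OR p1) AND (p1 OR NOT p4)   [distribute OR over AND]
≡ NOT p4 AND p1   [simplify]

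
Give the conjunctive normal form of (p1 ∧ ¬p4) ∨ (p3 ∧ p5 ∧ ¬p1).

(p1 ∧ ¬p4) ∨ (p3 ∧ p5 ∧ ¬p1)
⇔ (p1 ∨ p3) ∧ (p1 ∨ p5) ∧ (p1 ∨ ¬p1) ∧ (¬p4 ∨ p3) ∧ (¬p4 ∨ p5) ∧ (¬p4 ∨ ¬p1)   [distribute ∨ over ∧]
⇔ (p1 ∨ p3) ∧ (p1 ∨ p5) ∧ (¬p4 ∨ p3) ∧ (¬p4 ∨ p5) ∧ (¬p4 ∨ ¬p1)   [simplify]

(p1 ∨ p3) ∧ (p1 ∨ p5) ∧ (¬p4 ∨ p3) ∧ (¬p4 ∨ p5) ∧ (¬p4 ∨ ¬p1)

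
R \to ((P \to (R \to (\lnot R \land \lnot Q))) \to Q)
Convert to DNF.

\lnot R \lor (P \land R) \lor Q

R \to ((P \to (R \to (\lnot R \land \lnot Q))) \to Q)
⇔ \lnot R \lor ((P \to (R \to (\lnot R \land \lnot Q))) \to Q)   (eliminate \to)
⇔ \lnot R \lor \lnot (P \to (R \to (\lnot R \land \lnot Q))) \lor Q   (eliminate \to)
⇔ \lnot R \lor \lnot (\lnot P \lor (R \to (\lnot R \land \lnot Q))) \lor Q   (eliminate \to)
⇔ \lnot R \lor \lnot (\lnot P \lor \lnot R \lor (\lnot R \land \lnot Q)) \lor Q   (eliminate \to)
⇔ \lnot R \lor (\lnot \lnot P \land \lnot \lnot R \land \lnot (\lnot R \land \lnot Q)) \lor Q   (De Morgan)
⇔ \lnot R \lor (P \land \lnot \lnot R \land \lnot (\lnot R \land \lnot Q)) \lor Q   (double negation)
⇔ \lnot R \lor (P \land R \land \lnot (\lnot R \land \lnot Q)) \lor Q   (double negation)
⇔ \lnot R \lor (P \land R \land (\lnot \lnot R \lor \lnot \lnot Q)) \lor Q   (De Morgan)
⇔ \lnot R \lor (P \land R \land (R \lor \lnot \lnot Q)) \lor Q   (double negation)
⇔ \lnot R \lor (P \land R \land (R \lor Q)) \lor Q   (double negation)
⇔ \lnot R \lor (P \land R \land R) \lor (P \land R \land Q) \lor Q   (distribute \land over \lor)
⇔ \lnot R \lor (P \land R) \lor Q   (simplify)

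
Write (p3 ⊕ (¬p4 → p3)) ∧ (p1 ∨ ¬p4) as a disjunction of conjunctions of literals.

¬p3 ∧ p4 ∧ p1

(p3 ⊕ (¬p4 → p3)) ∧ (p1 ∨ ¬p4)
≡ ((p3 ∧ ¬(¬p4 → p3)) ∨ (¬p3 ∧ (¬p4 → p3))) ∧ (p1 ∨ ¬p4)   — expand ⊕
≡ ((p3 ∧ ¬(¬¬p4 ∨ p3)) ∨ (¬p3 ∧ (¬p4 → p3))) ∧ (p1 ∨ ¬p4)   — eliminate →
≡ ((p3 ∧ ¬(¬¬p4 ∨ p3)) ∨ (¬p3 ∧ (¬¬p4 ∨ p3))) ∧ (p1 ∨ ¬p4)   — eliminate →
≡ ((p3 ∧ ¬¬¬p4 ∧ ¬p3) ∨ (¬p3 ∧ (¬¬p4 ∨ p3))) ∧ (p1 ∨ ¬p4)   — De Morgan
≡ ((p3 ∧ ¬p4 ∧ ¬p3) ∨ (¬p3 ∧ (¬¬p4 ∨ p3))) ∧ (p1 ∨ ¬p4)   — double negation
≡ ((p3 ∧ ¬p4 ∧ ¬p3) ∨ (¬p3 ∧ (p4 ∨ p3))) ∧ (p1 ∨ ¬p4)   — double negation
≡ (p3 ∧ ¬p4 ∧ ¬p3 ∧ p1) ∨ (p3 ∧ ¬p4 ∧ ¬p3 ∧ ¬p4) ∨ (¬p3 ∧ p4 ∧ p1) ∨ (¬p3 ∧ p4 ∧ ¬p4) ∨ (¬p3 ∧ p3 ∧ p1) ∨ (¬p3 ∧ p3 ∧ ¬p4)   — distribute ∧ over ∨
≡ ¬p3 ∧ p4 ∧ p1   — simplify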